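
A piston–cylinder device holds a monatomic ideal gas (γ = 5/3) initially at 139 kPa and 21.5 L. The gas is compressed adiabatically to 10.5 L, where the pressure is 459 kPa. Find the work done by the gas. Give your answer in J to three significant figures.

Adiabatic: W = (P₁V₁ − P₂V₂)/(γ − 1) with γ = 5/3.
P₁V₁ = 2988 J, P₂V₂ = 4820 J.
W = (2988 − 4820) / 0.6667 = -2746 J.

W ≈ -2750 J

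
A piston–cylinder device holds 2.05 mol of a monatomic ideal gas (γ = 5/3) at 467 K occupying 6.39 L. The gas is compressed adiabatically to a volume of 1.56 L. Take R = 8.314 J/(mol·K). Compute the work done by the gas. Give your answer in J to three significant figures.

Adiabatic: TV^(γ−1) = const with γ = 5/3.
T₂ = T₁ (V₁/V₂)^(γ−1) = 467 × (6.39/1.56)^0.667 = 467 × 2.56 = 1196 K.
W_by = nCᵥ(T₁ − T₂) = (2.05)(12.47)(467 − 1196) = -18626 J.

W ≈ -18600 J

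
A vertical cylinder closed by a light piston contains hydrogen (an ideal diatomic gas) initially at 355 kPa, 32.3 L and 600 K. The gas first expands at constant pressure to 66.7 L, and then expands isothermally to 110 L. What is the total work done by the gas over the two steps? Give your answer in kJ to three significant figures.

W_total ≈ 24.1 kJ

Step 1 (isobaric): W = PΔV = (355 kPa)(66.7 − 32.3 L) = 12212 J.
After step 1: P = 355 kPa, V = 66.7 L, T = 1239 K.
Step 2 (isothermal): W = P₁V₁ ln(V₂/V₁) = (23678) ln(110/66.7) = 11846 J.
W_total = 12212 + 11846 = 24058 J.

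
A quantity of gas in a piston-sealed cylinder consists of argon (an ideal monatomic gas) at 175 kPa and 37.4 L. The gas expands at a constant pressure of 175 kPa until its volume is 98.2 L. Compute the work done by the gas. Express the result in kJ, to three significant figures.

Isobaric: W = P ΔV.
W = (175 kPa)(98.2 − 37.4 L) = (175)(60.8) = 10640 J.

W ≈ 10.6 kJ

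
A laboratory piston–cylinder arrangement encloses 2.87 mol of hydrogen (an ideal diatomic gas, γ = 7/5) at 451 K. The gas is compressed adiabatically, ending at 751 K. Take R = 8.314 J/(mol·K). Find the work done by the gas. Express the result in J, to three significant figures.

W ≈ -17900 J

Adiabatic ⇒ Q = 0, so W_by = −ΔU = nCᵥ(T₁ − T₂).
Cᵥ = 5R/2 = 20.79 J/(mol·K).
W = (2.87)(20.79)(451 − 751) = -17896 J.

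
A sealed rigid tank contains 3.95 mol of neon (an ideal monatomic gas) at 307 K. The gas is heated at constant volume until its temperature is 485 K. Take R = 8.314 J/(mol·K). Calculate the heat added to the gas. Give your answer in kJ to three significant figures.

Constant volume ⇒ W = 0, so Q = ΔU = nCᵥΔT with Cᵥ = 3R/2 = 12.47 J/(mol·K).
ΔU = (3.95)(12.47)(485 − 307) = 8768 J.

Q ≈ 8.77 kJ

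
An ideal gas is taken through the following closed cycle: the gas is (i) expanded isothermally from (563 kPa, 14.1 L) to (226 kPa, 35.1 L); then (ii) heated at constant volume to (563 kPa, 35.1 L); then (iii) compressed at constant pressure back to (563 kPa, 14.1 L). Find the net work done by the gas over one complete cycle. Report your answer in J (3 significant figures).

Leg (i): W = PᵢVᵢ ln(V_f/Vᵢ) = (7938) ln(35.1/14.1) = 7240 J.
Leg (ii): W = 0.
Leg (iii): W = PΔV = (563)(14.1 − 35.1) = -11823 J.
W_net = 7240 − 11823 = -4583 J.

W_net ≈ -4580 J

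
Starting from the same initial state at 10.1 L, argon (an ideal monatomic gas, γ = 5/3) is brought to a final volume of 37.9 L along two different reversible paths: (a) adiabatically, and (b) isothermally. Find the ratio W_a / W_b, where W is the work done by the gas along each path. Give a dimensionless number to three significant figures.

W_a / W_b ≈ 0.665

Path (a) adiabatic: W = P₁V₁(1 − (V₁/V₂)^(γ−1))/(γ−1) → W_a/(P₁V₁) = 0.8788.
Path (b) isothermal: W = P₁V₁ ln(V₂/V₁) → W_b/(P₁V₁) = 1.322.
W_a / W_b = 0.8788 / 1.322 = 0.6646.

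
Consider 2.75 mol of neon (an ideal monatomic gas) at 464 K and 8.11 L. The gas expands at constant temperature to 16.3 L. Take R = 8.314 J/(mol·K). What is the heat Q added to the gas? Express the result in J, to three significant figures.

Q ≈ 7410 J

Isothermal ⇒ ΔU = 0, so Q = W = nRT ln(V₂/V₁).
Q = (2.75)(8.314)(464) ln(16.3/8.11) = 10609 × 0.6981 = 7406 J.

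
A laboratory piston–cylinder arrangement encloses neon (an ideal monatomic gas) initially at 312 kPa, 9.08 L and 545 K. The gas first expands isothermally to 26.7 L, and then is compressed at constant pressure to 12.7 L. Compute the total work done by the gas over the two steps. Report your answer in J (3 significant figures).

Step 1 (isothermal): W = P₁V₁ ln(V₂/V₁) = (2833) ln(26.7/9.08) = 3056 J.
After step 1: P = 106.1 kPa, V = 26.7 L, T = 545 K.
Step 2 (isobaric): W = PΔV = (106.1 kPa)(12.7 − 26.7 L) = -1485 J.
W_total = 3056 − 1485 = 1570 J.

W_total ≈ 1570 J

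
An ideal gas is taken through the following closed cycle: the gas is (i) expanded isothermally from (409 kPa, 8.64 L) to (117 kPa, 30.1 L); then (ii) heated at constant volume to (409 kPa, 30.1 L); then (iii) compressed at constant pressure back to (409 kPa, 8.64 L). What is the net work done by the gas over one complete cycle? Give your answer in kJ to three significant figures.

Leg (i): W = PᵢVᵢ ln(V_f/Vᵢ) = (3534) ln(30.1/8.64) = 4411 J.
Leg (ii): W = 0.
Leg (iii): W = PΔV = (409)(8.64 − 30.1) = -8777 J.
W_net = 4411 − 8777 = -4367 J.

W_net ≈ -4.37 kJ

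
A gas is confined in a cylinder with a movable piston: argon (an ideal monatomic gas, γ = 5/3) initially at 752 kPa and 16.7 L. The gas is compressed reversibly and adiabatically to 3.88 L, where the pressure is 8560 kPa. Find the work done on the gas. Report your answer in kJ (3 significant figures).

Adiabatic: W = (P₁V₁ − P₂V₂)/(γ − 1) with γ = 5/3.
P₁V₁ = 12558 J, P₂V₂ = 33213 J.
W = (12558 − 33213) / 0.6667 = -30982 J.
Work on gas = −W_by = 30982 J.

W ≈ 31.0 kJ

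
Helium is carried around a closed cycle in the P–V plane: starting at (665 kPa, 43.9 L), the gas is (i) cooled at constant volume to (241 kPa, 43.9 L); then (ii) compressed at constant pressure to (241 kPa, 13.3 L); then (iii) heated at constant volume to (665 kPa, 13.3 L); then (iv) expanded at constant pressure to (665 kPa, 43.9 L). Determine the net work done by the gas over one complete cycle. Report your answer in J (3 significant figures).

W_net ≈ 13000 J

Constant-volume legs do no work.
W(ii) = (241)(13.3 − 43.9) = -7375 J; W(iv) = (665)(43.9 − 13.3) = 20349 J.
W_net = -7375 + 20349 = 12974 J (the clockwise enclosed area).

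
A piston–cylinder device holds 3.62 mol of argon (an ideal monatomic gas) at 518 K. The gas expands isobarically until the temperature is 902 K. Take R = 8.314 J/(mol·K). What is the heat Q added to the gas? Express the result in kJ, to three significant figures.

Isobaric: W = nRΔT = (3.62)(8.314)(384) = 11557 J.
ΔU = nCᵥΔT with Cᵥ = 3R/2: ΔU = (3.62)(12.47)(384) = 17336 J.
Q = ΔU + W = 17336 + 11557 = 28893 J.

Q ≈ 28.9 kJ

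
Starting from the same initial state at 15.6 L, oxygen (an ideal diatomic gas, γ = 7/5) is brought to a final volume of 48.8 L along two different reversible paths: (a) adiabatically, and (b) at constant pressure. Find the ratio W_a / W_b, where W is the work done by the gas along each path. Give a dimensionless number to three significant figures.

Path (a) adiabatic: W = P₁V₁(1 − (V₁/V₂)^(γ−1))/(γ−1) → W_a/(P₁V₁) = 0.9158.
Path (b) isobaric: W = P₁(V₂ − V₁) → W_b/(P₁V₁) = 2.128.
W_a / W_b = 0.9158 / 2.128 = 0.4303.

W_a / W_b ≈ 0.430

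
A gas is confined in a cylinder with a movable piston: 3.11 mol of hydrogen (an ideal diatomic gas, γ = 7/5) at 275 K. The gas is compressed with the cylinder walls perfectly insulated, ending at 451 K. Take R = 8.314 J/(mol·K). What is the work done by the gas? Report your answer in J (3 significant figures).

W ≈ -11400 J

Adiabatic ⇒ Q = 0, so W_by = −ΔU = nCᵥ(T₁ − T₂).
Cᵥ = 5R/2 = 20.79 J/(mol·K).
W = (3.11)(20.79)(275 − 451) = -11377 J.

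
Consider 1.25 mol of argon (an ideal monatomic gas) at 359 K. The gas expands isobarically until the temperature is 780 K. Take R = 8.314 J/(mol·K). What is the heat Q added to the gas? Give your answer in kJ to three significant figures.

Q ≈ 10.9 kJ

Isobaric: W = nRΔT = (1.25)(8.314)(421) = 4375 J.
ΔU = nCᵥΔT with Cᵥ = 3R/2: ΔU = (1.25)(12.47)(421) = 6563 J.
Q = ΔU + W = 6563 + 4375 = 10938 J.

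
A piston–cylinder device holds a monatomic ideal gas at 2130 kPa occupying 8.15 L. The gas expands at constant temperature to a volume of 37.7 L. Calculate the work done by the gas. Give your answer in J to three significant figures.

Isothermal: W = nRT ln(V₂/V₁) = P₁V₁ ln(V₂/V₁).
P₁V₁ = (2130 kPa)(8.15 L) = 17360 J.
W = 17360 × ln(37.7/8.15) = 17360 × 1.532
W_by_gas = 26589 J.

W ≈ 26600 J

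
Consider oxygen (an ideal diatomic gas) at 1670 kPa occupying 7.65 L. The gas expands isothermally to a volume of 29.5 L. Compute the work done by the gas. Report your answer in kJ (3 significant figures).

Isothermal: W = nRT ln(V₂/V₁) = P₁V₁ ln(V₂/V₁).
P₁V₁ = (1670 kPa)(7.65 L) = 12776 J.
W = 12776 × ln(29.5/7.65) = 12776 × 1.35
W_by_gas = 17243 J.

W ≈ 17.2 kJ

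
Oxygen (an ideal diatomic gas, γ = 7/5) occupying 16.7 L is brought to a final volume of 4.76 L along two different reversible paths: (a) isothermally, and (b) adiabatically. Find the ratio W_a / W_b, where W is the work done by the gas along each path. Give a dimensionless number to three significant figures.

W_a / W_b ≈ 0.770

Path (a) isothermal: W = P₁V₁ ln(V₂/V₁) → W_a/(P₁V₁) = -1.255.
Path (b) adiabatic: W = P₁V₁(1 − (V₁/V₂)^(γ−1))/(γ−1) → W_b/(P₁V₁) = -1.63.
W_a / W_b = -1.255 / -1.63 = 0.7699.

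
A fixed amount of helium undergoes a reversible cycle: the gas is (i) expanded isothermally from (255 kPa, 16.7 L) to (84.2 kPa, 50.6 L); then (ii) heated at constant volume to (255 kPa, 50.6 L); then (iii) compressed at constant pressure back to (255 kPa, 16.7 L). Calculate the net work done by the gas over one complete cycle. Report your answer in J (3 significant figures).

Leg (i): W = PᵢVᵢ ln(V_f/Vᵢ) = (4258) ln(50.6/16.7) = 4721 J.
Leg (ii): W = 0.
Leg (iii): W = PΔV = (255)(16.7 − 50.6) = -8645 J.
W_net = 4721 − 8645 = -3924 J.

W_net ≈ -3920 J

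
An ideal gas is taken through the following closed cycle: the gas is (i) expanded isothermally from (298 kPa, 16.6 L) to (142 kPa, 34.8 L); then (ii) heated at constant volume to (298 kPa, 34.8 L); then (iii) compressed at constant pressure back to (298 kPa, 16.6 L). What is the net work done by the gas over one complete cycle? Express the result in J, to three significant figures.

W_net ≈ -1760 J

Leg (i): W = PᵢVᵢ ln(V_f/Vᵢ) = (4947) ln(34.8/16.6) = 3662 J.
Leg (ii): W = 0.
Leg (iii): W = PΔV = (298)(16.6 − 34.8) = -5424 J.
W_net = 3662 − 5424 = -1762 J.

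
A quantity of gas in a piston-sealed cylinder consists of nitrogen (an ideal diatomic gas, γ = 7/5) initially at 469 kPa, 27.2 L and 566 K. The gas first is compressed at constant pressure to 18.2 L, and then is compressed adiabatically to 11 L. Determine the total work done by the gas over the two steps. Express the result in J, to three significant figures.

W_total ≈ -8980 J

Step 1 (isobaric): W = PΔV = (469 kPa)(18.2 − 27.2 L) = -4221 J.
After step 1: P = 469 kPa, V = 18.2 L, T = 378.7 K.
Step 2 (adiabatic): W = (P₁V₁ − P₂V₂)/(γ−1) = (8536 − 10440)/0.4 = -4761 J.
W_total = -4221 − 4761 = -8982 J.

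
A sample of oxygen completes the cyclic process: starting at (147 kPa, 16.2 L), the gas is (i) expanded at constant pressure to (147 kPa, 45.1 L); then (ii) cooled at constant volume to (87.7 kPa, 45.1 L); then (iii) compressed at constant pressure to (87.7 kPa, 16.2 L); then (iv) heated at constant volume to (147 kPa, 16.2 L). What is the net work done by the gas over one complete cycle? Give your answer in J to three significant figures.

W_net ≈ 1710 J

Constant-volume legs do no work.
W(i) = (147)(45.1 − 16.2) = 4248 J; W(iii) = (87.7)(16.2 − 45.1) = -2535 J.
W_net = 4248 − 2535 = 1714 J (the clockwise enclosed area).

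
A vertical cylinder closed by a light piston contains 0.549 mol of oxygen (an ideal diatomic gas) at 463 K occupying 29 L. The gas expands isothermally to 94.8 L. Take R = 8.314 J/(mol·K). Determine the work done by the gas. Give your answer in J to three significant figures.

W ≈ 2500 J

Isothermal: W = nRT ln(V₂/V₁).
W = (0.549)(8.314)(463) × ln(94.8/29)
  = 2113 × 1.184
W_by_gas = 2503 J.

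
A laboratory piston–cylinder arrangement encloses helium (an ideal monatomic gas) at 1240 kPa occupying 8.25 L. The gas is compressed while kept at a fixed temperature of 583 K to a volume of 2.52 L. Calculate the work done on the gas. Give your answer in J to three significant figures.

W ≈ 12100 J

Isothermal: W = nRT ln(V₂/V₁) = P₁V₁ ln(V₂/V₁).
P₁V₁ = (1240 kPa)(8.25 L) = 10230 J.
W = 10230 × ln(2.52/8.25) = 10230 × -1.186
W_by_gas = -12132 J; work on gas = −W_by = 12132 J.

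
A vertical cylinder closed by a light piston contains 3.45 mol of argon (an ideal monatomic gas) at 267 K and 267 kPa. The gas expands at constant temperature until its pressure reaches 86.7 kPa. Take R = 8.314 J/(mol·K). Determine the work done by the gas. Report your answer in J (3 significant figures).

Isothermal process: W = nRT ln(V₂/V₁) = nRT ln(P₁/P₂).
W = (3.45)(8.314)(267) × ln(267/86.7)
  = 7658 × ln(3.08) = 7658 × 1.125
W_by_gas = 8614 J.

W ≈ 8610 J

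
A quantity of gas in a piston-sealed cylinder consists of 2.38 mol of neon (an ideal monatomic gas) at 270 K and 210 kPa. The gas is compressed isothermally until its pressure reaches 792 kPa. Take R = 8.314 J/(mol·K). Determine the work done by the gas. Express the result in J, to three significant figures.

W ≈ -7090 J

Isothermal process: W = nRT ln(V₂/V₁) = nRT ln(P₁/P₂).
W = (2.38)(8.314)(270) × ln(210/792)
  = 5343 × ln(0.2652) = 5343 × -1.327
W_by_gas = -7092 J.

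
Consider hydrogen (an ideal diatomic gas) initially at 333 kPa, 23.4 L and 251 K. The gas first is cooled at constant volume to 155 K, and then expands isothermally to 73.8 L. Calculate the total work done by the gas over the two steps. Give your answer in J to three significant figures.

W_total ≈ 5530 J

Step 1 (isochoric): W = 0 (constant volume).
After step 1: P = 205.6 kPa (V unchanged).
Step 2 (isothermal): W = P₁V₁ ln(V₂/V₁) = (4812) ln(73.8/23.4) = 5527 J.
W_total = 0 + 5527 = 5527 J.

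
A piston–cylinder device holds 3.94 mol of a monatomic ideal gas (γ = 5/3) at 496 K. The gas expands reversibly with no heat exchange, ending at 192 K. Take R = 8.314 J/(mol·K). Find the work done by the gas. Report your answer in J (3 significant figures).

W ≈ 14900 J

Adiabatic ⇒ Q = 0, so W_by = −ΔU = nCᵥ(T₁ − T₂).
Cᵥ = 3R/2 = 12.47 J/(mol·K).
W = (3.94)(12.47)(496 − 192) = 14937 J.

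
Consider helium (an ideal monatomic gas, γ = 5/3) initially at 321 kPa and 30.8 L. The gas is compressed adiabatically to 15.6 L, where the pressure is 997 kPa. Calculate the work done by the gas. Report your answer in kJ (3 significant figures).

Adiabatic: W = (P₁V₁ − P₂V₂)/(γ − 1) with γ = 5/3.
P₁V₁ = 9887 J, P₂V₂ = 15553 J.
W = (9887 − 15553) / 0.6667 = -8500 J.

W ≈ -8.50 kJ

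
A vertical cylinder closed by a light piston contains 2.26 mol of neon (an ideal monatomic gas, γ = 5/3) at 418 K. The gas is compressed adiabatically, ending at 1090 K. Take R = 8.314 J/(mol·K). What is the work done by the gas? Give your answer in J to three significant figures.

W ≈ -18900 J

Adiabatic ⇒ Q = 0, so W_by = −ΔU = nCᵥ(T₁ − T₂).
Cᵥ = 3R/2 = 12.47 J/(mol·K).
W = (2.26)(12.47)(418 − 1090) = -18940 J.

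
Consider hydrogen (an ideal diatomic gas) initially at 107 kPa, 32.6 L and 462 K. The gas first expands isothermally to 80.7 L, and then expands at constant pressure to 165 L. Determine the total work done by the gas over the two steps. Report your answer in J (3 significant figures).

Step 1 (isothermal): W = P₁V₁ ln(V₂/V₁) = (3488) ln(80.7/32.6) = 3162 J.
After step 1: P = 43.22 kPa, V = 80.7 L, T = 462 K.
Step 2 (isobaric): W = PΔV = (43.22 kPa)(165 − 80.7 L) = 3644 J.
W_total = 3162 + 3644 = 6806 J.

W_total ≈ 6810 J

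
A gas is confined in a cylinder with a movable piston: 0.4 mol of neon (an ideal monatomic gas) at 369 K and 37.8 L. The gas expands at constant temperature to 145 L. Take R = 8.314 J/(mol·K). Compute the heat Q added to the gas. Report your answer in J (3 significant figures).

Q ≈ 1650 J

Isothermal ⇒ ΔU = 0, so Q = W = nRT ln(V₂/V₁).
Q = (0.4)(8.314)(369) ln(145/37.8) = 1227 × 1.344 = 1650 J.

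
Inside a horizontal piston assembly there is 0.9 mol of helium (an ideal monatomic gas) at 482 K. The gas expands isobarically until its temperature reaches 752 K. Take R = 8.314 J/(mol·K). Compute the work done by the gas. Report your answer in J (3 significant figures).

Isobaric: W = P ΔV = nR ΔT.
W = (0.9)(8.314)(752 − 482) = 2020 J.

W ≈ 2020 J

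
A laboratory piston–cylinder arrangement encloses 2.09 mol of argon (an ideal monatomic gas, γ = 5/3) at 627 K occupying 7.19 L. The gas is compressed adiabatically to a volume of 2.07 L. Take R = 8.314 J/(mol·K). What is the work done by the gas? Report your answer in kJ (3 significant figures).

Adiabatic: TV^(γ−1) = const with γ = 5/3.
T₂ = T₁ (V₁/V₂)^(γ−1) = 627 × (7.19/2.07)^0.667 = 627 × 2.294 = 1438 K.
W_by = nCᵥ(T₁ − T₂) = (2.09)(12.47)(627 − 1438) = -21139 J.

W ≈ -21.1 kJ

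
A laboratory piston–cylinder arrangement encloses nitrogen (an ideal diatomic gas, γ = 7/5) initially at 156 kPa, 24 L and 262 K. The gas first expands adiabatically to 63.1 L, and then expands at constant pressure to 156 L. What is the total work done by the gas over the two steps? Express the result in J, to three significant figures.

W_total ≈ 6750 J

Step 1 (adiabatic): W = (P₁V₁ − P₂V₂)/(γ−1) = (3744 − 2543)/0.4 = 3002 J.
After step 1: P = 40.31 kPa, V = 63.1 L, T = 178 K.
Step 2 (isobaric): W = PΔV = (40.31 kPa)(156 − 63.1 L) = 3745 J.
W_total = 3002 + 3745 = 6746 J.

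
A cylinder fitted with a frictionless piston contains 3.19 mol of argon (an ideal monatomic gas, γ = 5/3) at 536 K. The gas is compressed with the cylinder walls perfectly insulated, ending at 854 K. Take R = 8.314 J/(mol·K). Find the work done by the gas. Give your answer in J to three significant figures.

Adiabatic ⇒ Q = 0, so W_by = −ΔU = nCᵥ(T₁ − T₂).
Cᵥ = 3R/2 = 12.47 J/(mol·K).
W = (3.19)(12.47)(536 − 854) = -12651 J.

W ≈ -12700 J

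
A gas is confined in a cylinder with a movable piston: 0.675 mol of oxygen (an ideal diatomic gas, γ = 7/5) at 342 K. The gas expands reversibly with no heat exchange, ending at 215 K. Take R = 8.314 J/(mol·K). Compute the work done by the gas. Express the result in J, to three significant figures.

W ≈ 1780 J

Adiabatic ⇒ Q = 0, so W_by = −ΔU = nCᵥ(T₁ − T₂).
Cᵥ = 5R/2 = 20.79 J/(mol·K).
W = (0.675)(20.79)(342 − 215) = 1782 J.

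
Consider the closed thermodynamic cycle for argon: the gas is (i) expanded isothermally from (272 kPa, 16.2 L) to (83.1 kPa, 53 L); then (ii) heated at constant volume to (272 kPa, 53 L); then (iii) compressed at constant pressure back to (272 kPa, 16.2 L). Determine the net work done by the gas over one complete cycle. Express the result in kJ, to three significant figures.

W_net ≈ -4.79 kJ

Leg (i): W = PᵢVᵢ ln(V_f/Vᵢ) = (4406) ln(53/16.2) = 5223 J.
Leg (ii): W = 0.
Leg (iii): W = PΔV = (272)(16.2 − 53) = -10010 J.
W_net = 5223 − 10010 = -4787 J.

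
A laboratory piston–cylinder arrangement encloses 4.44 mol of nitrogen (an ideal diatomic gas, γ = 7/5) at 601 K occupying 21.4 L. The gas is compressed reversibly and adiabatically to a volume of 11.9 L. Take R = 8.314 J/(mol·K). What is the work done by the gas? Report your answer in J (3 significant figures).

Adiabatic: TV^(γ−1) = const with γ = 7/5.
T₂ = T₁ (V₁/V₂)^(γ−1) = 601 × (21.4/11.9)^0.4 = 601 × 1.265 = 760 K.
W_by = nCᵥ(T₁ − T₂) = (4.44)(20.79)(601 − 760) = -14675 J.

W ≈ -14700 J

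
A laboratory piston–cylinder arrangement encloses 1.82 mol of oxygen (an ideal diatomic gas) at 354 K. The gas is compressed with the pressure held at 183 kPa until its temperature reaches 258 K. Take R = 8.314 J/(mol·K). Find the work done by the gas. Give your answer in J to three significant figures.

W ≈ -1450 J

Isobaric: W = P ΔV = nR ΔT.
W = (1.82)(8.314)(258 − 354) = -1453 J.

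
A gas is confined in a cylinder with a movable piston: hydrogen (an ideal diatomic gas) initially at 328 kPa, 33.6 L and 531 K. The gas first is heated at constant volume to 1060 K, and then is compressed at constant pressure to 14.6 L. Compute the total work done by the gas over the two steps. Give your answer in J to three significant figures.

Step 1 (isochoric): W = 0 (constant volume).
After step 1: P = 654.8 kPa (V unchanged).
Step 2 (isobaric): W = PΔV = (654.8 kPa)(14.6 − 33.6 L) = -12441 J.
W_total = 0 − 12441 = -12441 J.

W_total ≈ -12400 J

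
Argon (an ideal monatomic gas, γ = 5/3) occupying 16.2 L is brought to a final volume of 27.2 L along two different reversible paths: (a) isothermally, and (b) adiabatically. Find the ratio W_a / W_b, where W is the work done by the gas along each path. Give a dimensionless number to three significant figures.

Path (a) isothermal: W = P₁V₁ ln(V₂/V₁) → W_a/(P₁V₁) = 0.5182.
Path (b) adiabatic: W = P₁V₁(1 − (V₁/V₂)^(γ−1))/(γ−1) → W_b/(P₁V₁) = 0.4382.
W_a / W_b = 0.5182 / 0.4382 = 1.183.

W_a / W_b ≈ 1.18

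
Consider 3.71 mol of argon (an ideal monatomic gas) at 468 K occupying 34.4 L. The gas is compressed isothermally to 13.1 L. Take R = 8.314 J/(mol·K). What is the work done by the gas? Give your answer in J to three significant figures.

W ≈ -13900 J

Isothermal: W = nRT ln(V₂/V₁).
W = (3.71)(8.314)(468) × ln(13.1/34.4)
  = 14435 × -0.9654
W_by_gas = -13937 J.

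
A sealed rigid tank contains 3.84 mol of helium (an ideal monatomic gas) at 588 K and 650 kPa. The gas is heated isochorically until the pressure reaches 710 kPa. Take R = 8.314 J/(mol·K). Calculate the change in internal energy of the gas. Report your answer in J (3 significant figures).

Constant volume ⇒ W = 0, so Q = ΔU = nCᵥΔT with Cᵥ = 3R/2 = 12.47 J/(mol·K).
At constant V, T₂/T₁ = P₂/P₁ ⇒ ΔT = T₁(P₂/P₁ − 1) = 588·(710/650 − 1) = 54.28 K.
ΔU = (3.84)(12.47)(54.28) = 2599 J.

ΔU ≈ 2600 J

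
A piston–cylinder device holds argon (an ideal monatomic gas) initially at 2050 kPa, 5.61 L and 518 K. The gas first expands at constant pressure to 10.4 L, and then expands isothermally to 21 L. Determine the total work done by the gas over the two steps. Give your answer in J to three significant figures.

W_total ≈ 24800 J

Step 1 (isobaric): W = PΔV = (2050 kPa)(10.4 − 5.61 L) = 9820 J.
After step 1: P = 2050 kPa, V = 10.4 L, T = 960.3 K.
Step 2 (isothermal): W = P₁V₁ ln(V₂/V₁) = (21320) ln(21/10.4) = 14982 J.
W_total = 9820 + 14982 = 24801 J.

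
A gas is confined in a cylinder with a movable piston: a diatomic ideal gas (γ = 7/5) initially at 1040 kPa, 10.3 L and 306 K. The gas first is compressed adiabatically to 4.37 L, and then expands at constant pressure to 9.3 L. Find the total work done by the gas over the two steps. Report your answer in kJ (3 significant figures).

W_total ≈ 6.07 kJ

Step 1 (adiabatic): W = (P₁V₁ − P₂V₂)/(γ−1) = (10712 − 15094)/0.4 = -10956 J.
After step 1: P = 3454 kPa, V = 4.37 L, T = 431.2 K.
Step 2 (isobaric): W = PΔV = (3454 kPa)(9.3 − 4.37 L) = 17029 J.
W_total = -10956 + 17029 = 6073 J.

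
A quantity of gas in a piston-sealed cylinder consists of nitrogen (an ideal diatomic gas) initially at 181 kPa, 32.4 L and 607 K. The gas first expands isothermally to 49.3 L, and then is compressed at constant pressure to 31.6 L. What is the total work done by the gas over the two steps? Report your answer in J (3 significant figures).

Step 1 (isothermal): W = P₁V₁ ln(V₂/V₁) = (5864) ln(49.3/32.4) = 2462 J.
After step 1: P = 119 kPa, V = 49.3 L, T = 607 K.
Step 2 (isobaric): W = PΔV = (119 kPa)(31.6 − 49.3 L) = -2105 J.
W_total = 2462 − 2105 = 356.2 J.

W_total ≈ 356 J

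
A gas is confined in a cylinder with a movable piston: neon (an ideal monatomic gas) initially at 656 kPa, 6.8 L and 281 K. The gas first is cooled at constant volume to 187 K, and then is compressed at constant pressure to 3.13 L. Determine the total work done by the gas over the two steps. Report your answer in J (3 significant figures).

Step 1 (isochoric): W = 0 (constant volume).
After step 1: P = 436.6 kPa (V unchanged).
Step 2 (isobaric): W = PΔV = (436.6 kPa)(3.13 − 6.8 L) = -1602 J.
W_total = 0 − 1602 = -1602 J.

W_total ≈ -1600 J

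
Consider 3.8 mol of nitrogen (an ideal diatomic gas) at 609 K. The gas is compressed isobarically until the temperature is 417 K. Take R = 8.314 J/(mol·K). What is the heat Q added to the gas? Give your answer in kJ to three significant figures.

Isobaric: W = nRΔT = (3.8)(8.314)(-192) = -6066 J.
ΔU = nCᵥΔT with Cᵥ = 5R/2: ΔU = (3.8)(20.79)(-192) = -15165 J.
Q = ΔU + W = -15165 − 6066 = -21231 J.

Q ≈ -21.2 kJ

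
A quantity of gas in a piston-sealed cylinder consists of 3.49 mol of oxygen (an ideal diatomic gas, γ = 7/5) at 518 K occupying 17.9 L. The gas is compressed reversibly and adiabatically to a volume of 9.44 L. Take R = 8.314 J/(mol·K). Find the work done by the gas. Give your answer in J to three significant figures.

Adiabatic: TV^(γ−1) = const with γ = 7/5.
T₂ = T₁ (V₁/V₂)^(γ−1) = 518 × (17.9/9.44)^0.4 = 518 × 1.292 = 669.1 K.
W_by = nCᵥ(T₁ − T₂) = (3.49)(20.79)(518 − 669.1) = -10960 J.

W ≈ -11000 J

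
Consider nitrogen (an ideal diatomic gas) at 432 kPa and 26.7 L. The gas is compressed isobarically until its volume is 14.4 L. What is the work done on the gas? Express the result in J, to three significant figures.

Isobaric: W = P ΔV.
W = (432 kPa)(14.4 − 26.7 L) = (432)(-12.3) = -5314 J.
Work on gas = −W_by = 5314 J.

W ≈ 5310 J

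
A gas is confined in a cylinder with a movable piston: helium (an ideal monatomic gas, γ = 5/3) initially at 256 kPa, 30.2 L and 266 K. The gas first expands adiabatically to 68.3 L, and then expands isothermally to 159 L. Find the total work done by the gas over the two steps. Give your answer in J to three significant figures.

W_total ≈ 8660 J

Step 1 (adiabatic): W = (P₁V₁ − P₂V₂)/(γ−1) = (7731 − 4487)/0.667 = 4866 J.
After step 1: P = 65.7 kPa, V = 68.3 L, T = 154.4 K.
Step 2 (isothermal): W = P₁V₁ ln(V₂/V₁) = (4487) ln(159/68.3) = 3792 J.
W_total = 4866 + 3792 = 8658 J.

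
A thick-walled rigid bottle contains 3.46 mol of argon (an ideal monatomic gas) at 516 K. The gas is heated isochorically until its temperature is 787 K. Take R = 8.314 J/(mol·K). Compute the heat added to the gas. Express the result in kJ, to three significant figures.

Q ≈ 11.7 kJ

Constant volume ⇒ W = 0, so Q = ΔU = nCᵥΔT with Cᵥ = 3R/2 = 12.47 J/(mol·K).
ΔU = (3.46)(12.47)(787 − 516) = 11694 J.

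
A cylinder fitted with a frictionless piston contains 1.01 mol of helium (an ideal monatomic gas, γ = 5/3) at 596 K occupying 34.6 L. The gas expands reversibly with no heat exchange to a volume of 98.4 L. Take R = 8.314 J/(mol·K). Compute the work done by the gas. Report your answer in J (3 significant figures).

Adiabatic: TV^(γ−1) = const with γ = 5/3.
T₂ = T₁ (V₁/V₂)^(γ−1) = 596 × (34.6/98.4)^0.667 = 596 × 0.4982 = 296.9 K.
W_by = nCᵥ(T₁ − T₂) = (1.01)(12.47)(596 − 296.9) = 3767 J.

W ≈ 3770 J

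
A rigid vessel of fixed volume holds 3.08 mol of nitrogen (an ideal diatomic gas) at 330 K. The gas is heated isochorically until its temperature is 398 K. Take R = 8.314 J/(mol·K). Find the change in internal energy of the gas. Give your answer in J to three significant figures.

ΔU ≈ 4350 J

Constant volume ⇒ W = 0, so Q = ΔU = nCᵥΔT with Cᵥ = 5R/2 = 20.79 J/(mol·K).
ΔU = (3.08)(20.79)(398 − 330) = 4353 J.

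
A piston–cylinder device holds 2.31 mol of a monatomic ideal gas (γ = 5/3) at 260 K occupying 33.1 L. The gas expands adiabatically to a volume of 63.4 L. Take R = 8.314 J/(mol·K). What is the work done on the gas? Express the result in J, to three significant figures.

Adiabatic: TV^(γ−1) = const with γ = 5/3.
T₂ = T₁ (V₁/V₂)^(γ−1) = 260 × (33.1/63.4)^0.667 = 260 × 0.6484 = 168.6 K.
W_by = nCᵥ(T₁ − T₂) = (2.31)(12.47)(260 − 168.6) = 2634 J.
Work on gas = −W_by = -2634 J.

W ≈ -2630 J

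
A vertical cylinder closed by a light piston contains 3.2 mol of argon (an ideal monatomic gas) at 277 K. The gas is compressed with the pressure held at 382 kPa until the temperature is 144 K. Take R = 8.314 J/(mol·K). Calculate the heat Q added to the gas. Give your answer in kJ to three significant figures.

Q ≈ -8.85 kJ

Isobaric: W = nRΔT = (3.2)(8.314)(-133) = -3538 J.
ΔU = nCᵥΔT with Cᵥ = 3R/2: ΔU = (3.2)(12.47)(-133) = -5308 J.
Q = ΔU + W = -5308 − 3538 = -8846 J.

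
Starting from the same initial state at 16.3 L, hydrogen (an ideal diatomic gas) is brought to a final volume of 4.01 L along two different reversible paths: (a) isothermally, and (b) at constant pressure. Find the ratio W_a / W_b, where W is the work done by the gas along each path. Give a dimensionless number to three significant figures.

W_a / W_b ≈ 1.86

Path (a) isothermal: W = P₁V₁ ln(V₂/V₁) → W_a/(P₁V₁) = -1.402.
Path (b) isobaric: W = P₁(V₂ − V₁) → W_b/(P₁V₁) = -0.754.
W_a / W_b = -1.402 / -0.754 = 1.86.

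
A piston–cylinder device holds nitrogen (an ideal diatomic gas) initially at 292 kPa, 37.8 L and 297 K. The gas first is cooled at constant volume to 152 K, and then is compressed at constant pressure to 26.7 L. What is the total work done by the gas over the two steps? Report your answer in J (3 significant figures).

Step 1 (isochoric): W = 0 (constant volume).
After step 1: P = 149.4 kPa (V unchanged).
Step 2 (isobaric): W = PΔV = (149.4 kPa)(26.7 − 37.8 L) = -1659 J.
W_total = 0 − 1659 = -1659 J.

W_total ≈ -1660 J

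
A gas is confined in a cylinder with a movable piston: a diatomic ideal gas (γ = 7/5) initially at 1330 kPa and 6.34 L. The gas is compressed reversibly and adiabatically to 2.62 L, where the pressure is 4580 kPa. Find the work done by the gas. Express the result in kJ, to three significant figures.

W ≈ -8.92 kJ

Adiabatic: W = (P₁V₁ − P₂V₂)/(γ − 1) with γ = 7/5.
P₁V₁ = 8432 J, P₂V₂ = 12000 J.
W = (8432 − 12000) / 0.4 = -8919 J.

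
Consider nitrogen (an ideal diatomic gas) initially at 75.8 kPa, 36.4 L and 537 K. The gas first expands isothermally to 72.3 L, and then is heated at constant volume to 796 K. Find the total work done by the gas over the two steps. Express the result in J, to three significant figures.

W_total ≈ 1890 J

Step 1 (isothermal): W = P₁V₁ ln(V₂/V₁) = (2759) ln(72.3/36.4) = 1893 J.
Step 2 (isochoric): W = 0 (constant volume).
W_total = 1893 + 0 = 1893 J.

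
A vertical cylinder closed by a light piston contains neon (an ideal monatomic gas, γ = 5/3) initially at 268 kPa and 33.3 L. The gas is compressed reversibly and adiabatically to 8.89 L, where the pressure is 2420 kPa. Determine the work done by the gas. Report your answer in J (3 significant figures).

Adiabatic: W = (P₁V₁ − P₂V₂)/(γ − 1) with γ = 5/3.
P₁V₁ = 8924 J, P₂V₂ = 21514 J.
W = (8924 − 21514) / 0.6667 = -18884 J.

W ≈ -18900 J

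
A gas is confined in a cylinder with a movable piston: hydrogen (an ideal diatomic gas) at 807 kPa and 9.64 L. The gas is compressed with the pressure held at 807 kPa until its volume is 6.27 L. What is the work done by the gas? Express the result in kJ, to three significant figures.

W ≈ -2.72 kJ

Isobaric: W = P ΔV.
W = (807 kPa)(6.27 − 9.64 L) = (807)(-3.37) = -2720 J.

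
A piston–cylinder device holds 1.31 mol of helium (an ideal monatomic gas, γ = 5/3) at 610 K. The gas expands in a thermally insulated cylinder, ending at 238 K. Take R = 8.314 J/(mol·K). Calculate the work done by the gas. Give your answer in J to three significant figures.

W ≈ 6080 J

Adiabatic ⇒ Q = 0, so W_by = −ΔU = nCᵥ(T₁ − T₂).
Cᵥ = 3R/2 = 12.47 J/(mol·K).
W = (1.31)(12.47)(610 − 238) = 6077 J.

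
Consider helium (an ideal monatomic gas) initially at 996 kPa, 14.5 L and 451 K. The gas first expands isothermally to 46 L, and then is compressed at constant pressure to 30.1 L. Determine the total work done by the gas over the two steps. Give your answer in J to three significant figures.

W_total ≈ 11700 J

Step 1 (isothermal): W = P₁V₁ ln(V₂/V₁) = (14442) ln(46/14.5) = 16673 J.
After step 1: P = 314 kPa, V = 46 L, T = 451 K.
Step 2 (isobaric): W = PΔV = (314 kPa)(30.1 − 46 L) = -4992 J.
W_total = 16673 − 4992 = 11681 J.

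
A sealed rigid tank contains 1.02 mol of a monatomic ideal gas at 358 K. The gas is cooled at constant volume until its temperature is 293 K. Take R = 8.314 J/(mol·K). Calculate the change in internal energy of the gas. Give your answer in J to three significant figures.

Constant volume ⇒ W = 0, so Q = ΔU = nCᵥΔT with Cᵥ = 3R/2 = 12.47 J/(mol·K).
ΔU = (1.02)(12.47)(293 − 358) = -826.8 J.

ΔU ≈ -827 J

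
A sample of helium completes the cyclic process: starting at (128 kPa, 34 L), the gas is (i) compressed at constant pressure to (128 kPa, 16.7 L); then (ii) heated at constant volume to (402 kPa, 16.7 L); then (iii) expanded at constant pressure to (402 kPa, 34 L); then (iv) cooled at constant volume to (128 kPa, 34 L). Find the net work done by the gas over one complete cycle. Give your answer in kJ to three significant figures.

W_net ≈ 4.74 kJ

Constant-volume legs do no work.
W(i) = (128)(16.7 − 34) = -2214 J; W(iii) = (402)(34 − 16.7) = 6955 J.
W_net = -2214 + 6955 = 4740 J (the clockwise enclosed area).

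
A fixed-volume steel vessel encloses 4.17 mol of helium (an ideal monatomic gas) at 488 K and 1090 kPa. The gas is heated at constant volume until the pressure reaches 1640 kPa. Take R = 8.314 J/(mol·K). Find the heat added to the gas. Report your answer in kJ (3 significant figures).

Constant volume ⇒ W = 0, so Q = ΔU = nCᵥΔT with Cᵥ = 3R/2 = 12.47 J/(mol·K).
At constant V, T₂/T₁ = P₂/P₁ ⇒ ΔT = T₁(P₂/P₁ − 1) = 488·(1640/1090 − 1) = 246.2 K.
ΔU = (4.17)(12.47)(246.2) = 12805 J.

Q ≈ 12.8 kJ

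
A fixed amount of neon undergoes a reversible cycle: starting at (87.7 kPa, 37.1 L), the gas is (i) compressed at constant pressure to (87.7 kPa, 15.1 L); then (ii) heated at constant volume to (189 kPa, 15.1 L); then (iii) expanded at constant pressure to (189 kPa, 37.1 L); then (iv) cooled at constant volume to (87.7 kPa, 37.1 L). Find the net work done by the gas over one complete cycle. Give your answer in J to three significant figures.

W_net ≈ 2230 J

Constant-volume legs do no work.
W(i) = (87.7)(15.1 − 37.1) = -1929 J; W(iii) = (189)(37.1 − 15.1) = 4158 J.
W_net = -1929 + 4158 = 2229 J (the clockwise enclosed area).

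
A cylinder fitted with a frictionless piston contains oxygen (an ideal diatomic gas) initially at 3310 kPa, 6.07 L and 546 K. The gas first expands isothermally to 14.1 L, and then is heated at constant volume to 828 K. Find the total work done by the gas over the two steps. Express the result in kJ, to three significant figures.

Step 1 (isothermal): W = P₁V₁ ln(V₂/V₁) = (20092) ln(14.1/6.07) = 16934 J.
Step 2 (isochoric): W = 0 (constant volume).
W_total = 16934 + 0 = 16934 J.

W_total ≈ 16.9 kJ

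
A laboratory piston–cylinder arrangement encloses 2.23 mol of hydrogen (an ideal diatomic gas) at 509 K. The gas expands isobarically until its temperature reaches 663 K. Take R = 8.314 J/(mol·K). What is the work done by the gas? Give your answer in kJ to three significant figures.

W ≈ 2.86 kJ

Isobaric: W = P ΔV = nR ΔT.
W = (2.23)(8.314)(663 − 509) = 2855 J.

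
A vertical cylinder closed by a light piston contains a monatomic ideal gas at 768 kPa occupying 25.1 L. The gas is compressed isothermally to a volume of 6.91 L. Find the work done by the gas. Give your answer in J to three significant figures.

Isothermal: W = nRT ln(V₂/V₁) = P₁V₁ ln(V₂/V₁).
P₁V₁ = (768 kPa)(25.1 L) = 19277 J.
W = 19277 × ln(6.91/25.1) = 19277 × -1.29
W_by_gas = -24865 J.

W ≈ -24900 J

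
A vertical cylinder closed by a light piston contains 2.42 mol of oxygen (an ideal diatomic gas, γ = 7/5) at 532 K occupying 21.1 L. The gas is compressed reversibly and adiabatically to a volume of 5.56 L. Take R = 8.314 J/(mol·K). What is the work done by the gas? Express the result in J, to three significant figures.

W ≈ -18900 J

Adiabatic: TV^(γ−1) = const with γ = 7/5.
T₂ = T₁ (V₁/V₂)^(γ−1) = 532 × (21.1/5.56)^0.4 = 532 × 1.705 = 907 K.
W_by = nCᵥ(T₁ − T₂) = (2.42)(20.79)(532 − 907) = -18861 J.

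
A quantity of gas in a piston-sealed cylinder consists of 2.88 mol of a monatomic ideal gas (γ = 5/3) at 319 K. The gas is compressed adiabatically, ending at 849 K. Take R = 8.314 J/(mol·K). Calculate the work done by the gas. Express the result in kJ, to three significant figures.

Adiabatic ⇒ Q = 0, so W_by = −ΔU = nCᵥ(T₁ − T₂).
Cᵥ = 3R/2 = 12.47 J/(mol·K).
W = (2.88)(12.47)(319 − 849) = -19036 J.

W ≈ -19.0 kJ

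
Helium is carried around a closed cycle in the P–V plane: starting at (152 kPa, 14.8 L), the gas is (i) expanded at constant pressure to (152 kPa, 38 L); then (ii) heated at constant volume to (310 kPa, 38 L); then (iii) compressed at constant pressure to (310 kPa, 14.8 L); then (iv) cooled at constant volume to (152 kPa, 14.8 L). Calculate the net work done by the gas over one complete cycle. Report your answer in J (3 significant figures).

W_net ≈ -3670 J

Constant-volume legs do no work.
W(i) = (152)(38 − 14.8) = 3526 J; W(iii) = (310)(14.8 − 38) = -7192 J.
W_net = 3526 − 7192 = -3666 J (the counter-clockwise enclosed area).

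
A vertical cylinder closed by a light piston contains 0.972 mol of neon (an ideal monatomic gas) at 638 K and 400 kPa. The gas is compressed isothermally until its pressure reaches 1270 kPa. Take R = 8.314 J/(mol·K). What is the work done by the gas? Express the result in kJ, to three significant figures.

W ≈ -5.96 kJ

Isothermal process: W = nRT ln(V₂/V₁) = nRT ln(P₁/P₂).
W = (0.972)(8.314)(638) × ln(400/1270)
  = 5156 × ln(0.315) = 5156 × -1.155
W_by_gas = -5957 J.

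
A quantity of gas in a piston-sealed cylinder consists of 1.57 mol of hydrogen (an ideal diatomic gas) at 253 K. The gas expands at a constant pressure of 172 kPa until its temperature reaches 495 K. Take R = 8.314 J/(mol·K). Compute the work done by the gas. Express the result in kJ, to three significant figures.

W ≈ 3.16 kJ

Isobaric: W = P ΔV = nR ΔT.
W = (1.57)(8.314)(495 − 253) = 3159 J.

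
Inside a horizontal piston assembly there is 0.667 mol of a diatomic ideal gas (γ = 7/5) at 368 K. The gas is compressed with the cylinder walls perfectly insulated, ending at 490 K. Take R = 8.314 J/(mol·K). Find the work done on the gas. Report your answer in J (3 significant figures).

W ≈ 1690 J

Adiabatic ⇒ Q = 0, so W_by = −ΔU = nCᵥ(T₁ − T₂).
Cᵥ = 5R/2 = 20.79 J/(mol·K).
W = (0.667)(20.79)(368 − 490) = -1691 J.
Work on gas = −W_by = 1691 J.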